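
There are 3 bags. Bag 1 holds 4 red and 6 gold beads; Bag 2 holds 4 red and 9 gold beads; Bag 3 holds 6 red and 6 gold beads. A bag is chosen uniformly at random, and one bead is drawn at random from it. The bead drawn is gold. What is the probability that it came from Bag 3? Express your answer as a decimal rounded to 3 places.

Posterior probability ≈ 0.279

Tabulate prior·likelihood by source: [1] prior 0.333333, lik 0.6, product 0.2000; [2] prior 0.333333, lik 0.6923, product 0.2308; [3] prior 0.333333, lik 0.5, product 0.1667.
Normalizing constant = 0.59744; the posterior for Bag 3 is its product over the sum, 0.1667/0.59744 = 0.279.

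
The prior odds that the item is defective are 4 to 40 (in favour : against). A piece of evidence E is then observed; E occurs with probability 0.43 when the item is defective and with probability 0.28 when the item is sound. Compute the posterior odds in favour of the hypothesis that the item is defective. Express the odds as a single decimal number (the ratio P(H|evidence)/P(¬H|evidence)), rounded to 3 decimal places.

Posterior odds ≈ 0.154

Prior odds = 4/40 = 0.10000. In log-odds, ln(0.10000) = -2.3026.
Add log likelihood ratio: ln(1.5357) = 0.42900.
Posterior log-odds = -1.8736, so posterior odds = exp(-1.8736) = 0.15357.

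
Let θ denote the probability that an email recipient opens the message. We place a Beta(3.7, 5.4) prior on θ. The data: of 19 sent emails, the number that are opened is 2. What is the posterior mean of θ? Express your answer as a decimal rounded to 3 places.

Observing 2 successes and 17 failures updates Beta(3.7, 5.4) by adding the success and failure counts to the two shape parameters: α = 3.7+2 = 5.7, β = 5.4+17 = 22.4.
E[θ | data] = 5.7/(5.7+22.4) = 0.203.

Posterior mean ≈ 0.203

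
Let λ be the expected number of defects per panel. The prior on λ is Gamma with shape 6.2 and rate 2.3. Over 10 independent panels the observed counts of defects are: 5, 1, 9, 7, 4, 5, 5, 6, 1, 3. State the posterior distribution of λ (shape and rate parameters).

Posterior: Gamma(shape=52.2, rate=12.3)

Total count ∑xᵢ = 46 over n = 10 panels.
Gamma is conjugate to the Poisson likelihood: posterior is Gamma(shape = 6.2+46 = 52.2, rate = 2.3+10 = 12.3).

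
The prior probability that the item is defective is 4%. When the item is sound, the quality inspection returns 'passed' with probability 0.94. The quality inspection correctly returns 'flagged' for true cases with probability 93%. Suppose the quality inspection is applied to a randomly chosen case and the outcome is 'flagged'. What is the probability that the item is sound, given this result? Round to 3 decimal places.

Let H be the event that the item is defective. P(H) = 0.04, so P(¬H) = 0.96. With E the 'flagged' result, P(E|H) = 0.93 and P(E|¬H) = 0.06.
P(E) = 0.93·0.04 + 0.06·0.96 = 0.037200 + 0.057600 = 0.094800.
By Bayes' theorem, P(H|E) = 0.037200 / 0.094800 = 0.392. Hence P(¬H|E) = 1 − 0.392 = 0.608.

P(¬H | E) ≈ 0.608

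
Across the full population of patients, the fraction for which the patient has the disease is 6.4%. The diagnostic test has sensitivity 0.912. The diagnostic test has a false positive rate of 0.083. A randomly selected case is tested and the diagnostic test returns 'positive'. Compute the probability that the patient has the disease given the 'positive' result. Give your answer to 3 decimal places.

Let H be the event that the patient has the disease. P(H) = 0.064, so P(¬H) = 0.936. With E the 'positive' result, P(E|H) = 0.912 and P(E|¬H) = 0.083.
P(E) = 0.912·0.064 + 0.083·0.936 = 0.058368 + 0.077688 = 0.13606.
By Bayes' theorem, P(H|E) = 0.058368 / 0.13606 = 0.429.

P(H | E) ≈ 0.429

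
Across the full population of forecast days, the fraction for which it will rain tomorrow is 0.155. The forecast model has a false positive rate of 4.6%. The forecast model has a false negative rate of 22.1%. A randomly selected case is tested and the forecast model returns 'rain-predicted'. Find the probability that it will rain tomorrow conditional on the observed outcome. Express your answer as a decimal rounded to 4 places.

P(H | E) ≈ 0.7565

Let H be the event that it will rain tomorrow. P(H) = 0.155, so P(¬H) = 0.845. With E the 'rain-predicted' result, P(E|H) = 0.779 and P(E|¬H) = 0.046.
P(E) = 0.779·0.155 + 0.046·0.845 = 0.12075 + 0.038870 = 0.15962.
By Bayes' theorem, P(H|E) = 0.12075 / 0.15962 = 0.7565.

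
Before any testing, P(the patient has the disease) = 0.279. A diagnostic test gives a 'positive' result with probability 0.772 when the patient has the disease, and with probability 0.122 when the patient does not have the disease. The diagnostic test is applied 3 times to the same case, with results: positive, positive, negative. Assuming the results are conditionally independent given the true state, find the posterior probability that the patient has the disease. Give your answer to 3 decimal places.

With H the event that the patient has the disease, the joint likelihood of the observed sequence is P(data|H) = 0.772·0.772·0.228 = 0.13588 and P(data|¬H) = 0.122·0.122·0.878 = 0.013068.
Bayes: P(H|data) = 0.279·0.13588 / (0.279·0.13588 + 0.721·0.013068) = 0.037912/0.047334 = 0.8009.

Posterior P(H) ≈ 0.801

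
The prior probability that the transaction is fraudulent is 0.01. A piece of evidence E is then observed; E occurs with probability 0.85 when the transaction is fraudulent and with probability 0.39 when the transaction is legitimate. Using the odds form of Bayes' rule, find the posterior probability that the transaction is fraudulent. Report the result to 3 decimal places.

Posterior probability ≈ 0.022

Prior odds = 0.01/(1−0.01) = 0.010101.
Likelihood ratio for E = 0.85/0.39 = 2.1795.
Posterior odds = prior odds × LR = 0.022015.
Posterior probability = odds/(1+odds) = 0.022015/1.0220 = 0.022.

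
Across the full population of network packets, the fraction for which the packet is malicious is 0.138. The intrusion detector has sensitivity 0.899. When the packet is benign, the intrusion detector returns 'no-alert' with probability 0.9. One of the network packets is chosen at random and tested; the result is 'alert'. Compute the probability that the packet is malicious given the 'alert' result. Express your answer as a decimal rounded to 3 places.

P(H | E) ≈ 0.590

Let H be the event that the packet is malicious. P(H) = 0.138, so P(¬H) = 0.862. With E the 'alert' result, P(E|H) = 0.899 and P(E|¬H) = 0.1.
P(E) = 0.899·0.138 + 0.1·0.862 = 0.12406 + 0.086200 = 0.21026.
By Bayes' theorem, P(H|E) = 0.12406 / 0.21026 = 0.590.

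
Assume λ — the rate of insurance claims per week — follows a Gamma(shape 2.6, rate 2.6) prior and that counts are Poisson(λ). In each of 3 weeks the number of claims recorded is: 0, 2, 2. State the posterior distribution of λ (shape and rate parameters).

Posterior: Gamma(shape=6.6, rate=5.6)

The Poisson likelihood adds the total count to the shape and the number of exposure periods to the rate. Here ∑xᵢ = 4 and n = 3, so shape 2.6→6.6 and rate 2.6→5.6.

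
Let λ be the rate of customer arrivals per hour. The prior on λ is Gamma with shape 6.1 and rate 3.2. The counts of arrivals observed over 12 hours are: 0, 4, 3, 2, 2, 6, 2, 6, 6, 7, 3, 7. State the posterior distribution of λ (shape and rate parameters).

Posterior: Gamma(shape=54.1, rate=15.2)

The Poisson likelihood adds the total count to the shape and the number of exposure periods to the rate. Here ∑xᵢ = 48 and n = 12, so shape 6.1→54.1 and rate 3.2→15.2.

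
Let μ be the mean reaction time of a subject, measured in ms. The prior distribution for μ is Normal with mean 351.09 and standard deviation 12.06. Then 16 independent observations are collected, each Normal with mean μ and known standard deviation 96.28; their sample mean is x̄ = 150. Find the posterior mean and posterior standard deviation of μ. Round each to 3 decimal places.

Posterior mean ≈ 310.738; posterior SD ≈ 10.782

With known σ, the Normal prior is conjugate. Weight on the data is w = (n/σ²)/(n/σ² + 1/τ₀²) = 0.00172603/(0.00172603+0.00687552) = 0.20066.
Posterior mean = w·x̄ + (1−w)·μ₀ = 0.20066·150 + 0.79934·351.09 = 310.738. Posterior variance = 1/(0.00172603+0.00687552) = 116.258, so SD = 10.782.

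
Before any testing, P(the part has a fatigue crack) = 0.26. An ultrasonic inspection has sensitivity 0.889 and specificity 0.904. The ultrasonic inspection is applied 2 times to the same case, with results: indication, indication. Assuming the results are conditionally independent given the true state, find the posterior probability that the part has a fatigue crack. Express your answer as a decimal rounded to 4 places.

Posterior P(H) ≈ 0.9679

Let H be the event that the part has a fatigue crack; start with P(H) = 0.26. P('indication'|H) = 0.889, P('indication'|¬H) = 0.096.
Update on result 1 ('indication'): P(H) ← 0.889·0.2600 / (0.889·0.2600 + 0.096·0.7400) = 0.23114/0.30218 = 0.7649.
Update on result 2 ('indication'): P(H) ← 0.889·0.7649 / (0.889·0.7649 + 0.096·0.2351) = 0.68000/0.70257 = 0.9679.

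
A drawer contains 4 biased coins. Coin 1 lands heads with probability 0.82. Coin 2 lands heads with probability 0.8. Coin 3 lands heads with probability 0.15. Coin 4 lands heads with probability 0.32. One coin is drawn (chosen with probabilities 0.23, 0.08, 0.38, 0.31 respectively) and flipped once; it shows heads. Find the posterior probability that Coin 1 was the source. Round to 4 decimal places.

Posterior probability ≈ 0.4614

Tabulate prior·likelihood by source: [1] prior 0.23, lik 0.82, product 0.1886; [2] prior 0.08, lik 0.8, product 0.06400; [3] prior 0.38, lik 0.15, product 0.05700; [4] prior 0.31, lik 0.32, product 0.09920.
Normalizing constant = 0.40880; the posterior for Coin 1 is its product over the sum, 0.1886/0.40880 = 0.4614.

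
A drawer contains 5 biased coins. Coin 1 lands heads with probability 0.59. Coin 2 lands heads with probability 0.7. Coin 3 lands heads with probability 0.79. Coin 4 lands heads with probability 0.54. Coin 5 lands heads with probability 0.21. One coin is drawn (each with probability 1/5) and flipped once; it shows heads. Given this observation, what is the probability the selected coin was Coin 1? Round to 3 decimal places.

Posterior probability ≈ 0.208

P(heads|C1) = 0.59; P(heads|C2) = 0.7; P(heads|C3) = 0.79; P(heads|C4) = 0.54; P(heads|C5) = 0.21.
Prior × likelihood for each source: 0.2·0.59=0.1180, 0.2·0.7=0.1400, 0.2·0.79=0.1580, 0.2·0.54=0.1080, 0.2·0.21=0.04200. Summing gives P(heads) = 0.56600.
P(Coin 1 | heads) = 0.1180 / 0.56600 = 0.208.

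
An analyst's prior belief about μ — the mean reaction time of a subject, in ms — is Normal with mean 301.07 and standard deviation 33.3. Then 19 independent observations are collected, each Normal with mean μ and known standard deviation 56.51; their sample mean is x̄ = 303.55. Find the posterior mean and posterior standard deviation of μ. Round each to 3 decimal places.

Posterior mean ≈ 303.224; posterior SD ≈ 12.081

With known σ, the Normal prior is conjugate. Weight on the data is w = (n/σ²)/(n/σ² + 1/τ₀²) = 0.00594981/(0.00594981+0.00090180) = 0.86838.
Posterior mean = w·x̄ + (1−w)·μ₀ = 0.86838·303.55 + 0.13162·301.07 = 303.224. Posterior variance = 1/(0.00594981+0.00090180) = 145.951, so SD = 12.081.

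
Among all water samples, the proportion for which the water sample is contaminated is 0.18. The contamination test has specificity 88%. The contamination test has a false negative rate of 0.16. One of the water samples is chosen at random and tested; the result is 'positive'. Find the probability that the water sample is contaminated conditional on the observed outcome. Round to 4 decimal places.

P(H | E) ≈ 0.6058

Write H for 'the water sample is contaminated'. Prior odds H:¬H = 0.18/0.82 = 0.21951. For the 'positive' outcome, the likelihood ratio is 0.84/0.12 = 7.0000.
Posterior odds = 0.21951 × 7.0000 = 1.5366, so P(H|E) = 1.5366/(1+1.5366) = 0.6058.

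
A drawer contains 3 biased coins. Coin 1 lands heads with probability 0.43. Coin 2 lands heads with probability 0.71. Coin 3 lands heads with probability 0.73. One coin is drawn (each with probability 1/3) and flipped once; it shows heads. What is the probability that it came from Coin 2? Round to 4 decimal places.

P(heads|C1) = 0.43; P(heads|C2) = 0.71; P(heads|C3) = 0.73.
Prior × likelihood for each source: 0.333333·0.43=0.1433, 0.333333·0.71=0.2367, 0.333333·0.73=0.2433. Summing gives P(heads) = 0.62333.
P(Coin 2 | heads) = 0.2367 / 0.62333 = 0.3797.

Posterior probability ≈ 0.3797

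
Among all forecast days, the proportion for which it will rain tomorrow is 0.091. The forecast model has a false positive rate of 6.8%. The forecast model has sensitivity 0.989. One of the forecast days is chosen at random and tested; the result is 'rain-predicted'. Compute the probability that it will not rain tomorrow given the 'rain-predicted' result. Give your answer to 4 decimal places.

P(¬H | E) ≈ 0.4072

Write H for 'it will rain tomorrow'. Prior odds H:¬H = 0.091/0.909 = 0.10011. For the 'rain-predicted' outcome, the likelihood ratio is 0.989/0.068 = 14.544.
Posterior odds = 0.10011 × 14.544 = 1.4560, so P(H|E) = 1.4560/(1+1.4560) = 0.5928. Then P(¬H|E) = 1 − 0.5928 = 0.4072.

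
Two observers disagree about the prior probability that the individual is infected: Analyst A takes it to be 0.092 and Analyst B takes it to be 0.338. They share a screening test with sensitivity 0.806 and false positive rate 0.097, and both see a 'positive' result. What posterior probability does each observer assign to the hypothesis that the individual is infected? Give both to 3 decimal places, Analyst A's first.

P('+'|H) = 0.806, P('+'|¬H) = 0.097.
Analyst A: numerator 0.806·0.092 = 0.074152; evidence = 0.074152+0.097·0.908 = 0.16223; posterior = 0.457.
Analyst B: numerator 0.806·0.338 = 0.27243; evidence = 0.27243+0.097·0.662 = 0.33664; posterior = 0.809.

Analyst A: 0.457; Analyst B: 0.809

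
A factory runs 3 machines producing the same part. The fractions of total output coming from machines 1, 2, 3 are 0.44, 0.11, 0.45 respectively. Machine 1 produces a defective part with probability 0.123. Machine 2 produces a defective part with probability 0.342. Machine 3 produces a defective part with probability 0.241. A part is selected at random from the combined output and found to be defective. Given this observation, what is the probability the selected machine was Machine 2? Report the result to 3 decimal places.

Posterior probability ≈ 0.188

P(defective|M1) = 0.123; P(defective|M2) = 0.342; P(defective|M3) = 0.241.
Prior × likelihood for each source: 0.44·0.123=0.05412, 0.11·0.342=0.03762, 0.45·0.241=0.1085. Summing gives P(defective) = 0.20019.
P(Machine 2 | defective) = 0.03762 / 0.20019 = 0.188.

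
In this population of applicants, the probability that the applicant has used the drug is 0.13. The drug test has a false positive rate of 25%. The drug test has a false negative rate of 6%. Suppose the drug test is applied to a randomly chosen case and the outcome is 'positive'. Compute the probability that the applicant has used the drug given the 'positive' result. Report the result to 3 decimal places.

Write H for 'the applicant has used the drug'. Prior odds H:¬H = 0.13/0.87 = 0.14943. For the 'positive' outcome, the likelihood ratio is 0.94/0.25 = 3.7600.
Posterior odds = 0.14943 × 3.7600 = 0.56184, so P(H|E) = 0.56184/(1+0.56184) = 0.360.

P(H | E) ≈ 0.360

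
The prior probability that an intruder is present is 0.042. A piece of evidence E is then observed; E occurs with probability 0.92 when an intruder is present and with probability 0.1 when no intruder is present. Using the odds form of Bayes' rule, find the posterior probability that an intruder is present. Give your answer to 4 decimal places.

Posterior probability ≈ 0.2874

Prior odds = 0.042/(1−0.042) = 0.043841. In log-odds, ln(0.043841) = -3.1272.
Add log likelihood ratio: ln(9.2000) = 2.2192.
Posterior log-odds = -0.90797, so posterior odds = exp(-0.90797) = 0.40334. Converting, P(H|E) = 0.40334/1.4033 = 0.2874.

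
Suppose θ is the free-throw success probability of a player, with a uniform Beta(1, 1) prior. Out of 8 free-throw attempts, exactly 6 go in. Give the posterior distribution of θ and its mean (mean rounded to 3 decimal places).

Observing 6 successes and 2 failures updates Beta(1, 1) by adding the success and failure counts to the two shape parameters: α = 1+6 = 7, β = 1+2 = 3.
E[θ | data] = 7/(7+3) = 0.700.

Posterior: Beta(7, 3); mean ≈ 0.700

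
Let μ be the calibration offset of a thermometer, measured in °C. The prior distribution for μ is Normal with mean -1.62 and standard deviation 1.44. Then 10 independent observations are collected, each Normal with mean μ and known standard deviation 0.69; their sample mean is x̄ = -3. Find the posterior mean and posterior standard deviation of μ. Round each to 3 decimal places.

Prior precision 1/τ₀² = 1/1.44² = 0.482253; data precision n/σ² = 10/0.69² = 21.0040.
Posterior precision = 0.482253 + 21.0040 = 21.4862, giving posterior SD = 1/√21.4862 = 0.216.
Posterior mean = (0.482253·-1.62 + 21.0040·-3) / 21.4862 = -2.969.

Posterior mean ≈ -2.969; posterior SD ≈ 0.216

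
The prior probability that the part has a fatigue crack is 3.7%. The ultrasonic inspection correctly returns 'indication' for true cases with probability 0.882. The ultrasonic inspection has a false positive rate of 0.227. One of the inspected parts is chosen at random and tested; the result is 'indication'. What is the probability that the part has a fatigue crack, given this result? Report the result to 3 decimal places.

P(H | E) ≈ 0.130

Let H be the event that the part has a fatigue crack. P(H) = 0.037, so P(¬H) = 0.963. With E the 'indication' result, P(E|H) = 0.882 and P(E|¬H) = 0.227.
P(E) = 0.882·0.037 + 0.227·0.963 = 0.032634 + 0.21860 = 0.25123.
By Bayes' theorem, P(H|E) = 0.032634 / 0.25123 = 0.130.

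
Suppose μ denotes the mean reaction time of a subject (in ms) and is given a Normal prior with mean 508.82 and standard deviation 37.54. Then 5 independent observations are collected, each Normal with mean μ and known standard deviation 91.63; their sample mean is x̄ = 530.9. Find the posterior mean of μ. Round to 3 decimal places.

Posterior mean ≈ 518.895

With known σ, the Normal prior is conjugate. Weight on the data is w = (n/σ²)/(n/σ² + 1/τ₀²) = 0.00059552/(0.00059552+0.00070960) = 0.45630.
Posterior mean = w·x̄ + (1−w)·μ₀ = 0.45630·530.9 + 0.54370·508.82 = 518.895.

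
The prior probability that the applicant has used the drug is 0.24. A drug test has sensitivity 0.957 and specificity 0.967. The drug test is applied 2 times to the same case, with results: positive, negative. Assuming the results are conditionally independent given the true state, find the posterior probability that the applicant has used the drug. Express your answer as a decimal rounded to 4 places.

Posterior P(H) ≈ 0.2894

Let H be the event that the applicant has used the drug; start with P(H) = 0.24. P('positive'|H) = 0.957, P('positive'|¬H) = 0.033.
Update on result 1 ('positive'): P(H) ← 0.957·0.2400 / (0.957·0.2400 + 0.033·0.7600) = 0.22968/0.25476 = 0.9016.
Update on result 2 ('negative'): P(H) ← 0.043·0.9016 / (0.043·0.9016 + 0.967·0.0984) = 0.038767/0.13396 = 0.2894.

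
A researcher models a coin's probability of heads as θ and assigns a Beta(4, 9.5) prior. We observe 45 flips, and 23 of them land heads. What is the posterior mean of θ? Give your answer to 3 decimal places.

Posterior mean ≈ 0.462

Observing 23 successes and 22 failures updates Beta(4, 9.5) by adding the success and failure counts to the two shape parameters: α = 4+23 = 27, β = 9.5+22 = 31.5.
E[θ | data] = 27/(27+31.5) = 0.462.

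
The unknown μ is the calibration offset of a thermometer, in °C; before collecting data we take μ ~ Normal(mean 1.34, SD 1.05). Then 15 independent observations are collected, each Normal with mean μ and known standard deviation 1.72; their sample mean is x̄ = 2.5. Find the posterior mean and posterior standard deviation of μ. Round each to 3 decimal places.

Prior precision 1/τ₀² = 1/1.05² = 0.907029; data precision n/σ² = 15/1.72² = 5.07031.
Posterior precision = 0.907029 + 5.07031 = 5.97734, giving posterior SD = 1/√5.97734 = 0.409.
Posterior mean = (0.907029·1.34 + 5.07031·2.5) / 5.97734 = 2.324.

Posterior mean ≈ 2.324; posterior SD ≈ 0.409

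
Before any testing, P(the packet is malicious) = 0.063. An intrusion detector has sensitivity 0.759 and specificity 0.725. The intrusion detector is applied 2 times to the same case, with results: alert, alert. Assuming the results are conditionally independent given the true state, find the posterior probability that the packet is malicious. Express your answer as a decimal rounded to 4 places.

With H the event that the packet is malicious, the joint likelihood of the observed sequence is P(data|H) = 0.759·0.759 = 0.57608 and P(data|¬H) = 0.275·0.275 = 0.075625.
Bayes: P(H|data) = 0.063·0.57608 / (0.063·0.57608 + 0.937·0.075625) = 0.036293/0.10715 = 0.3387.

Posterior P(H) ≈ 0.3387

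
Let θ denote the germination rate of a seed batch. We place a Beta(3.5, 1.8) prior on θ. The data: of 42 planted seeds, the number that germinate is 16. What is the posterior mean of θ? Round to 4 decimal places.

The binomial likelihood is conjugate to the Beta prior: with 16 successes and 26 failures, the posterior is Beta(3.5+16, 1.8+26) = Beta(19.5, 27.8).
E[θ | data] = 19.5/(19.5+27.8) = 0.4123.

Posterior mean ≈ 0.4123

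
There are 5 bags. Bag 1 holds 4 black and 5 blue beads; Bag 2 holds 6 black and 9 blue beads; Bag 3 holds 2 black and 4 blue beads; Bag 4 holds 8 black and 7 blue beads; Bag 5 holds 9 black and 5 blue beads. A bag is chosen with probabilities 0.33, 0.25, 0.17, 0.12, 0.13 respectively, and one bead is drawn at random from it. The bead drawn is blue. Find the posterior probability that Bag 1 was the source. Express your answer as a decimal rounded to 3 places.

Posterior probability ≈ 0.334

P(blue|Bag 1) = 0.5556; P(blue|Bag 2) = 0.6; P(blue|Bag 3) = 0.6667; P(blue|Bag 4) = 0.4667; P(blue|Bag 5) = 0.3571.
Prior × likelihood for each source: 0.33·0.5556=0.1833, 0.25·0.6=0.1500, 0.17·0.6667=0.1133, 0.12·0.4667=0.05600, 0.13·0.3571=0.04643. Summing gives P(blue) = 0.54910.
P(Bag 1 | blue) = 0.1833 / 0.54910 = 0.334.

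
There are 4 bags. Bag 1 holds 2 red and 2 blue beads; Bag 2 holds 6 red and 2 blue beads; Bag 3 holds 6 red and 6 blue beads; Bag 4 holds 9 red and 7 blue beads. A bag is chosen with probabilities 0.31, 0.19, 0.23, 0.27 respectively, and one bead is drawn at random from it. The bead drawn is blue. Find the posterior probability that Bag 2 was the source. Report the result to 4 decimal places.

Posterior probability ≈ 0.1090

Tabulate prior·likelihood by source: [1] prior 0.31, lik 0.5, product 0.1550; [2] prior 0.19, lik 0.25, product 0.04750; [3] prior 0.23, lik 0.5, product 0.1150; [4] prior 0.27, lik 0.4375, product 0.1181.
Normalizing constant = 0.43563; the posterior for Bag 2 is its product over the sum, 0.04750/0.43563 = 0.1090.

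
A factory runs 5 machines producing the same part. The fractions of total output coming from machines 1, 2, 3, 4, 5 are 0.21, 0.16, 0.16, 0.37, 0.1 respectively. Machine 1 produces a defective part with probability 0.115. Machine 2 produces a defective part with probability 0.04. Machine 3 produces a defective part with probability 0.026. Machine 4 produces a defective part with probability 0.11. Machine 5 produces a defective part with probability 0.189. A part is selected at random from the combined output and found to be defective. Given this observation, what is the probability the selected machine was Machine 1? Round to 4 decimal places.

P(defective|M1) = 0.115; P(defective|M2) = 0.04; P(defective|M3) = 0.026; P(defective|M4) = 0.11; P(defective|M5) = 0.189.
Prior × likelihood for each source: 0.21·0.115=0.02415, 0.16·0.04=0.006400, 0.16·0.026=0.004160, 0.37·0.11=0.04070, 0.1·0.189=0.01890. Summing gives P(defective) = 0.094310.
P(Machine 1 | defective) = 0.02415 / 0.094310 = 0.2561.

Posterior probability ≈ 0.2561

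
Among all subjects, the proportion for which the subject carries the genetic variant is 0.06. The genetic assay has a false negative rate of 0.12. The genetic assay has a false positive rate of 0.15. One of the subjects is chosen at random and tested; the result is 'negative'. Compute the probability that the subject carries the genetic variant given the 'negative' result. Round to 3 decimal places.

Let H be the event that the subject carries the genetic variant. P(H) = 0.06, so P(¬H) = 0.94. With E the 'negative' result, P(E|H) = 0.12 and P(E|¬H) = 0.85.
P(E) = 0.12·0.06 + 0.85·0.94 = 0.0072000 + 0.79900 = 0.80620.
By Bayes' theorem, P(H|E) = 0.0072000 / 0.80620 = 0.009.

P(H | E) ≈ 0.009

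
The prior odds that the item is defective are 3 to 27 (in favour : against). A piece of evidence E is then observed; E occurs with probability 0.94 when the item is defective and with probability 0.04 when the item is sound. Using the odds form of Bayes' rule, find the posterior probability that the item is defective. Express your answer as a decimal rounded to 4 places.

Prior odds = 3/27 = 0.11111. In log-odds, ln(0.11111) = -2.1972.
Add log likelihood ratio: ln(23.500) = 3.1570.
Posterior log-odds = 0.95978, so posterior odds = exp(0.95978) = 2.6111. Converting, P(H|E) = 2.6111/3.6111 = 0.7231.

Posterior probability ≈ 0.7231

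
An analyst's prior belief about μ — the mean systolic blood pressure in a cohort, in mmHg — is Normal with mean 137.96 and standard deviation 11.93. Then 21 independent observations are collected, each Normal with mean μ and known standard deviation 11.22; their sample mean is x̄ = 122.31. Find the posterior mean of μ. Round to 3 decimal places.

Posterior mean ≈ 122.943

Prior precision 1/τ₀² = 1/11.93² = 0.00702618; data precision n/σ² = 21/11.22² = 0.166814.
Posterior precision = 0.00702618 + 0.166814 = 0.173841.
Posterior mean = (0.00702618·137.96 + 0.166814·122.31) / 0.173841 = 122.943.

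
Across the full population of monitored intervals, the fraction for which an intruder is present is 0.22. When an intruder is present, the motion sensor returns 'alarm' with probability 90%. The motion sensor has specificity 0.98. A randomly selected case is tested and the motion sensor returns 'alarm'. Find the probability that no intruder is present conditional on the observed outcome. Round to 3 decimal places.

Write H for 'an intruder is present'. Prior odds H:¬H = 0.22/0.78 = 0.28205. For the 'alarm' outcome, the likelihood ratio is 0.9/0.02 = 45.000.
Posterior odds = 0.28205 × 45.000 = 12.692, so P(H|E) = 12.692/(1+12.692) = 0.927. Then P(¬H|E) = 1 − 0.927 = 0.073.

P(¬H | E) ≈ 0.073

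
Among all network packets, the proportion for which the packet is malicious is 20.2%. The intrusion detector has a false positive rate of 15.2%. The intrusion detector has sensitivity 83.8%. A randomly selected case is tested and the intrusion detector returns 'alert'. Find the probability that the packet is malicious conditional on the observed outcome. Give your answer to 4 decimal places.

Let H be the event that the packet is malicious. P(H) = 0.202, so P(¬H) = 0.798. With E the 'alert' result, P(E|H) = 0.838 and P(E|¬H) = 0.152.
P(E) = 0.838·0.202 + 0.152·0.798 = 0.16928 + 0.12130 = 0.29057.
By Bayes' theorem, P(H|E) = 0.16928 / 0.29057 = 0.5826.

P(H | E) ≈ 0.5826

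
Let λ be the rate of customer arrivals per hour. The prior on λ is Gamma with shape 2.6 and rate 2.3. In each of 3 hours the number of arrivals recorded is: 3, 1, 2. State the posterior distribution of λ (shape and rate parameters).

Total count ∑xᵢ = 6 over n = 3 hours.
Gamma is conjugate to the Poisson likelihood: posterior is Gamma(shape = 2.6+6 = 8.6, rate = 2.3+3 = 5.3).

Posterior: Gamma(shape=8.6, rate=5.3)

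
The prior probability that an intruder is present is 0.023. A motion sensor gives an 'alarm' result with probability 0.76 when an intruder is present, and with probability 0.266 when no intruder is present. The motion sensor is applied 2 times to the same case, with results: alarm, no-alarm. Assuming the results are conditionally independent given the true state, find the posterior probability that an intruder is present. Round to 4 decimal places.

Posterior P(H) ≈ 0.0215

Let H be the event that an intruder is present; start with P(H) = 0.023. P('alarm'|H) = 0.76, P('alarm'|¬H) = 0.266.
Update on result 1 ('alarm'): P(H) ← 0.76·0.0230 / (0.76·0.0230 + 0.266·0.9770) = 0.017480/0.27736 = 0.0630.
Update on result 2 ('no-alarm'): P(H) ← 0.24·0.0630 / (0.24·0.0630 + 0.734·0.9370) = 0.015125/0.70287 = 0.0215.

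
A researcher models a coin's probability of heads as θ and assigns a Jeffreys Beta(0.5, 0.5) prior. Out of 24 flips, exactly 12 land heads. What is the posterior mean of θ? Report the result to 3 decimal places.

The binomial likelihood is conjugate to the Beta prior: with 12 successes and 12 failures, the posterior is Beta(0.5+12, 0.5+12) = Beta(12.5, 12.5).
E[θ | data] = 12.5/(12.5+12.5) = 0.500.

Posterior mean ≈ 0.500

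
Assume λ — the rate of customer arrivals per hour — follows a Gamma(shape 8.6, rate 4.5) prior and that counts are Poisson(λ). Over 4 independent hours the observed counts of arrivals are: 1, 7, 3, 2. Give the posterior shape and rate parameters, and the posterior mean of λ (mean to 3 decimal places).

Posterior: Gamma(shape=21.6, rate=8.5); mean ≈ 2.541

Total count ∑xᵢ = 13 over n = 4 hours.
Gamma is conjugate to the Poisson likelihood: posterior is Gamma(shape = 8.6+13 = 21.6, rate = 4.5+4 = 8.5).
E[λ | data] = 21.6/8.5 = 2.541.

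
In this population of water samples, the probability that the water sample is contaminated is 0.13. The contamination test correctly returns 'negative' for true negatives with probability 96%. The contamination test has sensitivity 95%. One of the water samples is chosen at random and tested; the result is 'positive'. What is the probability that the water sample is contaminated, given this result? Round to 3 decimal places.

Write H for 'the water sample is contaminated'. Prior odds H:¬H = 0.13/0.87 = 0.14943. For the 'positive' outcome, the likelihood ratio is 0.95/0.04 = 23.750.
Posterior odds = 0.14943 × 23.750 = 3.5489, so P(H|E) = 3.5489/(1+3.5489) = 0.780.

P(H | E) ≈ 0.780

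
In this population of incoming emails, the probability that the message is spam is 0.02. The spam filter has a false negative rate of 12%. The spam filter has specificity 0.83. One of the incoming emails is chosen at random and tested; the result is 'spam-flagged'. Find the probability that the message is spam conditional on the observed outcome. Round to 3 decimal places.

P(H | E) ≈ 0.096

Write H for 'the message is spam'. Prior odds H:¬H = 0.02/0.98 = 0.020408. For the 'spam-flagged' outcome, the likelihood ratio is 0.88/0.17 = 5.1765.
Posterior odds = 0.020408 × 5.1765 = 0.10564, so P(H|E) = 0.10564/(1+0.10564) = 0.096.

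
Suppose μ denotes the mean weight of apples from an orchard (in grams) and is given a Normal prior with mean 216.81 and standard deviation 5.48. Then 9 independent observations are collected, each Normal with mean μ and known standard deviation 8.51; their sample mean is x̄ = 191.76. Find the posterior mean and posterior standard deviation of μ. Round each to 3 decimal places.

With known σ, the Normal prior is conjugate. Weight on the data is w = (n/σ²)/(n/σ² + 1/τ₀²) = 0.124275/(0.124275+0.0332996) = 0.78867.
Posterior mean = w·x̄ + (1−w)·μ₀ = 0.78867·191.76 + 0.21133·216.81 = 197.054. Posterior variance = 1/(0.124275+0.0332996) = 6.34621, so SD = 2.519.

Posterior mean ≈ 197.054; posterior SD ≈ 2.519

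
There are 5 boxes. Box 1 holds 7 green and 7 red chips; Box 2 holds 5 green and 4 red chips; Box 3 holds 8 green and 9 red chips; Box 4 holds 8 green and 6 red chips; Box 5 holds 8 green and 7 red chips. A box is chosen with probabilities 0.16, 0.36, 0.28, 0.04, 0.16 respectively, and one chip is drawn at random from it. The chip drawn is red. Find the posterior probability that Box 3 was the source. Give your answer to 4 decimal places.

Tabulate prior·likelihood by source: [1] prior 0.16, lik 0.5, product 0.08000; [2] prior 0.36, lik 0.4444, product 0.1600; [3] prior 0.28, lik 0.5294, product 0.1482; [4] prior 0.04, lik 0.4286, product 0.01714; [5] prior 0.16, lik 0.4667, product 0.07467.
Normalizing constant = 0.48004; the posterior for Box 3 is its product over the sum, 0.1482/0.48004 = 0.3088.

Posterior probability ≈ 0.3088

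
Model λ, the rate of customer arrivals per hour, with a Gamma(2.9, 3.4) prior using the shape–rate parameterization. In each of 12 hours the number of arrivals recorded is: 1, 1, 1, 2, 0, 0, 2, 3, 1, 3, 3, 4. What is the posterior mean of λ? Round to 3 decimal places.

Total count ∑xᵢ = 21 over n = 12 hours.
Gamma is conjugate to the Poisson likelihood: posterior is Gamma(shape = 2.9+21 = 23.9, rate = 3.4+12 = 15.4).
Posterior mean = shape/rate = 23.9/15.4 = 1.552.

Posterior mean ≈ 1.552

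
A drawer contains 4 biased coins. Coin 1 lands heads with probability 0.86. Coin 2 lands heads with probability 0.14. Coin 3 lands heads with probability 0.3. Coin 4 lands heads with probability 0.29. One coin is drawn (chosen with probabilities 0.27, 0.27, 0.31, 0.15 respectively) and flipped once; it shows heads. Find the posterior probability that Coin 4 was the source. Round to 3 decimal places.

P(heads|C1) = 0.86; P(heads|C2) = 0.14; P(heads|C3) = 0.3; P(heads|C4) = 0.29.
Prior × likelihood for each source: 0.27·0.86=0.2322, 0.27·0.14=0.03780, 0.31·0.3=0.09300, 0.15·0.29=0.04350. Summing gives P(heads) = 0.40650.
P(Coin 4 | heads) = 0.04350 / 0.40650 = 0.107.

Posterior probability ≈ 0.107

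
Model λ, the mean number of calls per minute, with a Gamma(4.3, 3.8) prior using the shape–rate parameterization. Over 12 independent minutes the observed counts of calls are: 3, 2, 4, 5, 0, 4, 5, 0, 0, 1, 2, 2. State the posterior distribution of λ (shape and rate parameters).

Posterior: Gamma(shape=32.3, rate=15.8)

Total count ∑xᵢ = 28 over n = 12 minutes.
Gamma is conjugate to the Poisson likelihood: posterior is Gamma(shape = 4.3+28 = 32.3, rate = 3.8+12 = 15.8).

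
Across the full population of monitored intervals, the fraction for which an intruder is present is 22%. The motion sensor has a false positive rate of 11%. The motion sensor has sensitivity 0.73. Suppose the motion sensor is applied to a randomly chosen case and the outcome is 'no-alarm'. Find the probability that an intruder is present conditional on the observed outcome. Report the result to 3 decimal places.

P(H | E) ≈ 0.079

Let H be the event that an intruder is present. P(H) = 0.22, so P(¬H) = 0.78. With E the 'no-alarm' result, P(E|H) = 0.27 and P(E|¬H) = 0.89.
P(E) = 0.27·0.22 + 0.89·0.78 = 0.059400 + 0.69420 = 0.75360.
By Bayes' theorem, P(H|E) = 0.059400 / 0.75360 = 0.079.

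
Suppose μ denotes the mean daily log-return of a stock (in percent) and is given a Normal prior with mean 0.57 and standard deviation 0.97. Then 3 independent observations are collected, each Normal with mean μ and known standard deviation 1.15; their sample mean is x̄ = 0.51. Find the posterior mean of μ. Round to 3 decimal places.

Posterior mean ≈ 0.529

Prior precision 1/τ₀² = 1/0.97² = 1.06281; data precision n/σ² = 3/1.15² = 2.26843.
Posterior precision = 1.06281 + 2.26843 = 3.33124.
Posterior mean = (1.06281·0.57 + 2.26843·0.51) / 3.33124 = 0.529.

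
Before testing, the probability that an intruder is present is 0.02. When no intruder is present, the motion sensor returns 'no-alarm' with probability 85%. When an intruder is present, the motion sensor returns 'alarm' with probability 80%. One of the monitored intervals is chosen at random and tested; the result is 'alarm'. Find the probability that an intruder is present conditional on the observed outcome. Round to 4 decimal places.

Write H for 'an intruder is present'. Prior odds H:¬H = 0.02/0.98 = 0.020408. For the 'alarm' outcome, the likelihood ratio is 0.8/0.15 = 5.3333.
Posterior odds = 0.020408 × 5.3333 = 0.10884, so P(H|E) = 0.10884/(1+0.10884) = 0.0982.

P(H | E) ≈ 0.0982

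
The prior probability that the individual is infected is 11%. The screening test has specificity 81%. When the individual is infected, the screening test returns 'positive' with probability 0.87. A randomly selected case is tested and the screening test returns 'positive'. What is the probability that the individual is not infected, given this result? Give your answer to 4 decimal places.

P(¬H | E) ≈ 0.6386

Write H for 'the individual is infected'. Prior odds H:¬H = 0.11/0.89 = 0.12360. For the 'positive' outcome, the likelihood ratio is 0.87/0.19 = 4.5789.
Posterior odds = 0.12360 × 4.5789 = 0.56594, so P(H|E) = 0.56594/(1+0.56594) = 0.3614. Then P(¬H|E) = 1 − 0.3614 = 0.6386.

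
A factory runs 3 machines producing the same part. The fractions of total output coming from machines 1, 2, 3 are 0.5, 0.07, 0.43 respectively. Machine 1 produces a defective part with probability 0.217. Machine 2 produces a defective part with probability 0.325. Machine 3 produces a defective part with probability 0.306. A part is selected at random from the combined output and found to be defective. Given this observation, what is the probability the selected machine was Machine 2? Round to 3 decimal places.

Posterior probability ≈ 0.087

P(defective|M1) = 0.217; P(defective|M2) = 0.325; P(defective|M3) = 0.306.
Prior × likelihood for each source: 0.5·0.217=0.1085, 0.07·0.325=0.02275, 0.43·0.306=0.1316. Summing gives P(defective) = 0.26283.
P(Machine 2 | defective) = 0.02275 / 0.26283 = 0.087.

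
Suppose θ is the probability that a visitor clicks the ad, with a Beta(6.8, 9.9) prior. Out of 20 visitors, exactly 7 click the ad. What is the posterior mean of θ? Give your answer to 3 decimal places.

Posterior mean ≈ 0.376

Observing 7 successes and 13 failures updates Beta(6.8, 9.9) by adding the success and failure counts to the two shape parameters: α = 6.8+7 = 13.8, β = 9.9+13 = 22.9.
E[θ | data] = 13.8/(13.8+22.9) = 0.376.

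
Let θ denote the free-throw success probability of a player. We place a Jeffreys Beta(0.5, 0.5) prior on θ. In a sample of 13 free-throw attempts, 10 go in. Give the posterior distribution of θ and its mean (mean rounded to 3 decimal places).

Posterior: Beta(10.5, 3.5); mean ≈ 0.750

Observing 10 successes and 3 failures updates Beta(0.5, 0.5) by adding the success and failure counts to the two shape parameters: α = 0.5+10 = 10.5, β = 0.5+3 = 3.5.
Posterior mean = α/(α+β) = 10.5/14 = 0.750.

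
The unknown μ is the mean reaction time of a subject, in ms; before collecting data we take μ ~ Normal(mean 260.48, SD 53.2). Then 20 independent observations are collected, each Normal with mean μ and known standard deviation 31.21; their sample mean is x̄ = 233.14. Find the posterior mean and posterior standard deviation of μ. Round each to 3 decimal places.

Posterior mean ≈ 233.603; posterior SD ≈ 6.919

Prior precision 1/τ₀² = 1/53.2² = 0.00035333; data precision n/σ² = 20/31.21² = 0.0205325.
Posterior precision = 0.00035333 + 0.0205325 = 0.0208859, giving posterior SD = 1/√0.0208859 = 6.919.
Posterior mean = (0.00035333·260.48 + 0.0205325·233.14) / 0.0208859 = 233.603.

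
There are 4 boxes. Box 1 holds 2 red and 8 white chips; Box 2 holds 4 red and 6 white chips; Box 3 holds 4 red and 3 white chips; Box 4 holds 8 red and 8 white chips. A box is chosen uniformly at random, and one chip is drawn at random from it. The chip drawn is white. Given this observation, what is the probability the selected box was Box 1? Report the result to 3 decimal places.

Posterior probability ≈ 0.344

Tabulate prior·likelihood by source: [1] prior 0.25, lik 0.8, product 0.2000; [2] prior 0.25, lik 0.6, product 0.1500; [3] prior 0.25, lik 0.4286, product 0.1071; [4] prior 0.25, lik 0.5, product 0.1250.
Normalizing constant = 0.58214; the posterior for Box 1 is its product over the sum, 0.2000/0.58214 = 0.344.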